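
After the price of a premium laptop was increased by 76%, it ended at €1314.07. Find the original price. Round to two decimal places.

The overall multiplier applied was 1.76.
So the original price was €1314.07 ÷ 1.76 ≈ €746.63.

€746.63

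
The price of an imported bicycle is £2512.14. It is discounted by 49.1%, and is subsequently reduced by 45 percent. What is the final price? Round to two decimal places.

£703.27

49.1% decrease: £2512.14 × 0.509 = £1278.67926.
45% decrease: £1278.67926 × 0.55 = £703.273593 ≈ £703.27.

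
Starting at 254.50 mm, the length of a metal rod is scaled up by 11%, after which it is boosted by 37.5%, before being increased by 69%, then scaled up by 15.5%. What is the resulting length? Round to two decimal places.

Apply the 11% increase: 254.50 × 1.11 = 282.495.
After the 37.5% increase: 282.495 × 1.375 = 388.430625.
Apply the 69% increase: 388.430625 × 1.69 = 656.44775625.
Apply the 15.5% increase: 656.44775625 × 1.155 = 758.19715846875 ≈ 758.20.

758.20 mm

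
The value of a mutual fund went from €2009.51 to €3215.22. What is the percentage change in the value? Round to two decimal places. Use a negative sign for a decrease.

Change: €3215.22 − €2009.51 = €1205.71.
Relative to the original: €1205.71 ÷ €2009.51 ≈ 60.00%.

60.00%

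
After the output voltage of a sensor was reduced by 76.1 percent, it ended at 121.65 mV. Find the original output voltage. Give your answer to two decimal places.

509.00 mV

The overall multiplier applied was 0.239.
So the original output voltage was 121.65 ÷ 0.239 ≈ 509.00 mV.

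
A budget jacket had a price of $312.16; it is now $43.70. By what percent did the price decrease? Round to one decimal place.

86.0%

Change: $43.70 − $312.16 = -$268.46.
Relative to the original: -$268.46 ÷ $312.16 ≈ -86.0%.
So the price decreased by 86.0%.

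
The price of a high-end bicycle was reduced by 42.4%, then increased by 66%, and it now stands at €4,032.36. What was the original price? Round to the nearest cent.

€4,217.24

Undoing the 66% increase: €4,032.36 ÷ 1.66 ≈ €2429.13253.
Undoing the 42.4% decrease: €2429.13253 ÷ 0.576 ≈ €4,217.24.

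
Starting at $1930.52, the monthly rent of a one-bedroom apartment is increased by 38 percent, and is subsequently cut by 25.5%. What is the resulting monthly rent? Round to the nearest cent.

$1984.77

38% increase: $1930.52 × 1.38 = $2664.1176.
25.5% decrease: $2664.1176 × 0.745 = $1984.767612 ≈ $1984.77.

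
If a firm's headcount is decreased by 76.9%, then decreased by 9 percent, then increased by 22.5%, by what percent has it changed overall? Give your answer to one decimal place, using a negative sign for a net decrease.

-74.2%

The combined multiplier is 0.231 × 0.91 × 1.225 = 0.25750725.
That corresponds to a decrease of 74.2%.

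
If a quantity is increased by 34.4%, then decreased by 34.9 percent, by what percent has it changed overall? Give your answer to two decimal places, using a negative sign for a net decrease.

The combined multiplier is 1.344 × 0.651 = 0.874944.
That corresponds to a decrease of 12.51%.

-12.51%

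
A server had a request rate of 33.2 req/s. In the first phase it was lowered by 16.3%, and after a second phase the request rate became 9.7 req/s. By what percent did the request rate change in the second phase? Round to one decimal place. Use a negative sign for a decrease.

After the first phase: 33.2 × 0.837 = 27.7884.
Second-phase multiplier: 9.7 ÷ 27.7884 ≈ 0.34907.
That is a change of -65.1%.

-65.1%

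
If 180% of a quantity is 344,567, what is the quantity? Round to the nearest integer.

191,426

344,567 ÷ 1.8 ≈ 191,426.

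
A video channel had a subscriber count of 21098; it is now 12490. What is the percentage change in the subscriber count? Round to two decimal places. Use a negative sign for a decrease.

Change: 12490 − 21098 = -8608.
Relative to the original: -8608 ÷ 21098 ≈ -40.80%.

-40.80%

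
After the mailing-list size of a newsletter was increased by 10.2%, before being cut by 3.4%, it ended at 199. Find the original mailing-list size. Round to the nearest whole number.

Undoing the 3.4% decrease: 199 ÷ 0.966 ≈ 206.004141.
Undoing the 10.2% increase: 206.004141 ÷ 1.102 ≈ 187.

187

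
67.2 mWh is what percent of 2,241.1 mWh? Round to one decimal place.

67.2 mWh ÷ 2,241.1 mWh ≈ 3.0%.

3.0%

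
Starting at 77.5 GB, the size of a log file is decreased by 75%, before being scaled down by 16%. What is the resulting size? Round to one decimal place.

16.3 GB

Each change multiplies by a factor: 0.25 × 0.84 = 0.21.
77.5 × 0.21 = 16.275 ≈ 16.3.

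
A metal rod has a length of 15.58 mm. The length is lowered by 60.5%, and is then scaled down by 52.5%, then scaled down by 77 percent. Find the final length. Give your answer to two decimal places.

60.5% decrease: 15.58 × 0.395 = 6.1541.
Apply the 52.5% decrease: 6.1541 × 0.475 = 2.9231975.
After the 77% decrease: 2.9231975 × 0.23 = 0.672335425 ≈ 0.67.

0.67 mm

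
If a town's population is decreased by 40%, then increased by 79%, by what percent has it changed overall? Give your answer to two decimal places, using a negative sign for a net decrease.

7.40%

The combined multiplier is 0.6 × 1.79 = 1.074.
That corresponds to an increase of 7.40%.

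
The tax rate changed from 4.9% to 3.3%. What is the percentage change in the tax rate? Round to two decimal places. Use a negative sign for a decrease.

-32.65%

The change is 3.3 − 4.9 = -1.6 percentage points.
Relative to the original 4.9%, that is -1.6 ÷ 4.9 ≈ -32.65%.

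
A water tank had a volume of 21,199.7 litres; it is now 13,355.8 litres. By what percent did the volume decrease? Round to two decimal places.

37.00%

Change: 13,355.8 − 21,199.7 = -7,843.9.
Relative to the original: -7,843.9 ÷ 21,199.7 ≈ -37.00%.
So the volume decreased by 37.00%.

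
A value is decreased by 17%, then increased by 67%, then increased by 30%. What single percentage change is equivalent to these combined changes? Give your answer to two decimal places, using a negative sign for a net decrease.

The combined multiplier is 0.83 × 1.67 × 1.3 = 1.80193.
That corresponds to an increase of 80.19%.

80.19%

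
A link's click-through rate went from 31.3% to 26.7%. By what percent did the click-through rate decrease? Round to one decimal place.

The change is 26.7 − 31.3 = -4.6 percentage points.
Relative to the original 31.3%, that is -4.6 ÷ 31.3 ≈ -14.7%.
So the click-through rate fell by 14.7%.

14.7%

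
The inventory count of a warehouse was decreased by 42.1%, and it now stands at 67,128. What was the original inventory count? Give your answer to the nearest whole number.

115,938

The overall multiplier applied was 0.579.
So the original inventory count was 67,128 ÷ 0.579 ≈ 115,938.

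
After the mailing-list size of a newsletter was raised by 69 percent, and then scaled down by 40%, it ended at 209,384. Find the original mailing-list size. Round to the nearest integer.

Undoing the 40% decrease: 209,384 ÷ 0.6 ≈ 348973.333333.
Undoing the 69% increase: 348973.333333 ÷ 1.69 ≈ 206,493.

206,493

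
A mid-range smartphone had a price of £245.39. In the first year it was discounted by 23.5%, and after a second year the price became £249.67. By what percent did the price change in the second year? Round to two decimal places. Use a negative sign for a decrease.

33.00%

After the first year: £245.39 × 0.765 = £187.72335.
Second-year multiplier: £249.67 ÷ £187.72335 ≈ 1.329989.
That is a change of 33.00%.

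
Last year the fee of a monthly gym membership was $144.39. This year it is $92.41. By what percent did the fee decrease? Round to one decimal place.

36.0%

Change: $92.41 − $144.39 = -$51.98.
Relative to the original: -$51.98 ÷ $144.39 ≈ -36.0%.
So the fee decreased by 36.0%.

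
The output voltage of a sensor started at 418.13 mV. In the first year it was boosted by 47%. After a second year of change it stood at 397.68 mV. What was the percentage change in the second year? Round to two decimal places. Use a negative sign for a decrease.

-35.30%

After the first year: 418.13 × 1.47 = 614.6511.
Second-year multiplier: 397.68 ÷ 614.6511 ≈ 0.647001.
That is a change of -35.30%.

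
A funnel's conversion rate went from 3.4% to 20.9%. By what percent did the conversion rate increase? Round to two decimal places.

The change is 20.9 − 3.4 = 17.5 percentage points.
Relative to the original 3.4%, that is 17.5 ÷ 3.4 ≈ 514.71%.
So the conversion rate rose by 514.71%.

514.71%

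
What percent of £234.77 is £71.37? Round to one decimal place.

£71.37 ÷ £234.77 ≈ 30.4%.

30.4%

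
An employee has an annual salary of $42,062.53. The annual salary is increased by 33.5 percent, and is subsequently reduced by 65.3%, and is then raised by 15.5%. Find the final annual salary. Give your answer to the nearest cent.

$22,505.47

After the 33.5% increase: $42,062.53 × 1.335 = $56153.47755.
65.3% decrease: $56153.47755 × 0.347 = $19485.25670985.
Apply the 15.5% increase: $19485.25670985 × 1.155 = $22505.47149987675 ≈ $22,505.47.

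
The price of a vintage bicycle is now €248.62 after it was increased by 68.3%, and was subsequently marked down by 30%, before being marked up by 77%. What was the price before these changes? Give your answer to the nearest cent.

Undoing the 77% increase: €248.62 ÷ 1.77 ≈ €140.463277.
Undoing the 30% decrease: €140.463277 ÷ 0.7 ≈ €200.661824.
Undoing the 68.3% increase: €200.661824 ÷ 1.683 ≈ €119.23.

€119.23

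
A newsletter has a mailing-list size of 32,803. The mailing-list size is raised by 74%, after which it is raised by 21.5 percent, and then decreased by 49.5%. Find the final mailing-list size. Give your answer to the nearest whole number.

35,021

Each change multiplies by a factor: 1.74 × 1.215 × 0.505 = 1.0676205.
32,803 × 1.0676205 = 35021.1552615 ≈ 35,021.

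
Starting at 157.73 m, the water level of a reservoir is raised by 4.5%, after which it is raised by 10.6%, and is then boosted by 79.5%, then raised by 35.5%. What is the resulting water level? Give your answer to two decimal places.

443.39 m

Apply the 4.5% increase: 157.73 × 1.045 = 164.82785.
Apply the 10.6% increase: 164.82785 × 1.106 = 182.2996021.
79.5% increase: 182.2996021 × 1.795 = 327.2277857695.
Apply the 35.5% increase: 327.2277857695 × 1.355 = 443.3936497176725 ≈ 443.39.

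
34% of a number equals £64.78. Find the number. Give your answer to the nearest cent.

£64.78 ÷ 0.34 ≈ £190.53.

£190.53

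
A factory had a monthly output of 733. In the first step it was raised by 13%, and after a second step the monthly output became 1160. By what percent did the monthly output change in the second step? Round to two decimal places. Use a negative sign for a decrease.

40.05%

After the first step: 733 × 1.13 = 828.29.
Second-step multiplier: 1160 ÷ 828.29 ≈ 1.400476.
That is a change of 40.05%.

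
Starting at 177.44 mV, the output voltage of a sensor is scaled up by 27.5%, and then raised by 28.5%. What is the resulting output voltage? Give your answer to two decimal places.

Each change multiplies by a factor: 1.275 × 1.285 = 1.638375.
177.44 × 1.638375 = 290.71326 ≈ 290.71.

290.71 mV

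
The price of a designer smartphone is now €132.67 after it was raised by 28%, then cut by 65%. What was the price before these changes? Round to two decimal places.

Undoing the 65% decrease: €132.67 ÷ 0.35 ≈ €379.057143.
Undoing the 28% increase: €379.057143 ÷ 1.28 ≈ €296.14.

€296.14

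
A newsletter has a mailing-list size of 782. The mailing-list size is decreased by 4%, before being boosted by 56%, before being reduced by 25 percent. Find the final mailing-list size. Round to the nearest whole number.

878

4% decrease: 782 × 0.96 = 750.72.
Apply the 56% increase: 750.72 × 1.56 = 1171.1232.
25% decrease: 1171.1232 × 0.75 = 878.3424 ≈ 878.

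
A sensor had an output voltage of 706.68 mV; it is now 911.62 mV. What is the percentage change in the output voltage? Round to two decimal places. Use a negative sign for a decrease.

Change: 911.62 − 706.68 = 204.94.
Relative to the original: 204.94 ÷ 706.68 ≈ 29.00%.

29.00%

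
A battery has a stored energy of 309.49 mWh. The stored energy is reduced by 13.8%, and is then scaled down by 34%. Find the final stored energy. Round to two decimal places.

Each change multiplies by a factor: 0.862 × 0.66 = 0.56892.
309.49 × 0.56892 = 176.0750508 ≈ 176.08.

176.08 mWh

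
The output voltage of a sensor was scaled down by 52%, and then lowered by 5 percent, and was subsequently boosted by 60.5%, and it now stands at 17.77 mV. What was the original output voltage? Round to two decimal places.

The overall multiplier applied was 0.48 × 0.95 × 1.605 = 0.73188.
So the original output voltage was 17.77 ÷ 0.73188 ≈ 24.28 mV.

24.28 mV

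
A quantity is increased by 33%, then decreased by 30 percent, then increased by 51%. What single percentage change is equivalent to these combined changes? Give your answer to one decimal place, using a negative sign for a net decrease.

40.6%

A 33% increase multiplies by 1.33.
Then a 30% decrease: 1.33 × 0.7 = 0.931.
Then a 51% increase: 0.931 × 1.51 = 1.40581.
Overall factor 1.40581, i.e. 40.6%.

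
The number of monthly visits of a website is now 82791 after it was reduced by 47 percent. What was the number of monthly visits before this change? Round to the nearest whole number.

156209

The overall multiplier applied was 0.53.
So the original number of monthly visits was 82791 ÷ 0.53 ≈ 156209.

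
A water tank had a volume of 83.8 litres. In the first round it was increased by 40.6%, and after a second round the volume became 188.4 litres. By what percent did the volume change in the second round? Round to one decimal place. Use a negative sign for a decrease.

After the first round: 83.8 × 1.406 = 117.8228.
Second-round multiplier: 188.4 ÷ 117.8228 ≈ 1.59901.
That is a change of 59.9%.

59.9%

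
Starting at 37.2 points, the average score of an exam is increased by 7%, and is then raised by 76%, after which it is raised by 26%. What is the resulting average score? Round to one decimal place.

88.3 points

After the 7% increase: 37.2 × 1.07 = 39.804.
76% increase: 39.804 × 1.76 = 70.05504.
After the 26% increase: 70.05504 × 1.26 = 88.2693504 ≈ 88.3.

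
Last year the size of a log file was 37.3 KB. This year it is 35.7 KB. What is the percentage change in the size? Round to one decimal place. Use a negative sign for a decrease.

-4.3%

Change: 35.7 − 37.3 = -1.6.
Relative to the original: -1.6 ÷ 37.3 ≈ -4.3%.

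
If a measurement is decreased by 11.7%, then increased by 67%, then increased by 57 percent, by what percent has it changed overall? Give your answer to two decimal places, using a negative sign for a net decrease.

The combined multiplier is 0.883 × 1.67 × 1.57 = 2.3151377.
That corresponds to an increase of 131.51%.

131.51%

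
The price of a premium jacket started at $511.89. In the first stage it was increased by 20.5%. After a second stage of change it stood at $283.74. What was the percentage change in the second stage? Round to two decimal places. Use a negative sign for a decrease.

After the first stage: $511.89 × 1.205 = $616.82745.
Second-stage multiplier: $283.74 ÷ $616.82745 ≈ 0.459999.
That is a change of -54.00%.

-54.00%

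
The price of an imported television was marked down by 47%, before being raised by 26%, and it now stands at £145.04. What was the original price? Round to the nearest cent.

£217.19

The overall multiplier applied was 0.53 × 1.26 = 0.6678.
So the original price was £145.04 ÷ 0.6678 ≈ £217.19.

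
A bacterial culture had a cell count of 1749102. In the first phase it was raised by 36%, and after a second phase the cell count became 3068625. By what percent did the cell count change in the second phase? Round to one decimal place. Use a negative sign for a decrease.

After the first phase: 1749102 × 1.36 = 2378778.72.
Second-phase multiplier: 3068625 ÷ 2378778.72 ≈ 1.29.
That is a change of 29.0%.

29.0%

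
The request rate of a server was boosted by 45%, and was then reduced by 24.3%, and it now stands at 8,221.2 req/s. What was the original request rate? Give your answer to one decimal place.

Undoing the 24.3% decrease: 8,221.2 ÷ 0.757 ≈ 10860.237781.
Undoing the 45% increase: 10860.237781 ÷ 1.45 ≈ 7,489.8 req/s.

7,489.8 req/s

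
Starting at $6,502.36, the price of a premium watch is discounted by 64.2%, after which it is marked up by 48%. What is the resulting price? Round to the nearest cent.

Each change multiplies by a factor: 0.358 × 1.48 = 0.52984.
$6,502.36 × 0.52984 = $3445.2104224 ≈ $3,445.21.

$3,445.21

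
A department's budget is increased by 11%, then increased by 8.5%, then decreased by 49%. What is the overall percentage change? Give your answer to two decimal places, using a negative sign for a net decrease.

The combined multiplier is 1.11 × 1.085 × 0.51 = 0.6142185.
That corresponds to a decrease of 38.58%.

-38.58%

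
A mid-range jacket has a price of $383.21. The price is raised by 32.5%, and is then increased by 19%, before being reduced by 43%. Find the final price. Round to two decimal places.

Each change multiplies by a factor: 1.325 × 1.19 × 0.57 = 0.8987475.
$383.21 × 0.8987475 = $344.409029475 ≈ $344.41.

$344.41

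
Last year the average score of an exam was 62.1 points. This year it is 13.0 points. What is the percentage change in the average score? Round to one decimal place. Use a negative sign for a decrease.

-79.1%

Change: 13.0 − 62.1 = -49.1.
Relative to the original: -49.1 ÷ 62.1 ≈ -79.1%.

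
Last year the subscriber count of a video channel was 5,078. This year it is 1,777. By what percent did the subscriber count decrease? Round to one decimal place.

65.0%

Change: 1,777 − 5,078 = -3,301.
Relative to the original: -3,301 ÷ 5,078 ≈ -65.0%.
So the subscriber count decreased by 65.0%.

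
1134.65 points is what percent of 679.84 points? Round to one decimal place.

166.9%

1134.65 points ÷ 679.84 points ≈ 166.9%.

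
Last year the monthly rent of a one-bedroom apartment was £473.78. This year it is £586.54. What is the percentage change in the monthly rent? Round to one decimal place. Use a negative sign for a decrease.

23.8%

Change: £586.54 − £473.78 = £112.76.
Relative to the original: £112.76 ÷ £473.78 ≈ 23.8%.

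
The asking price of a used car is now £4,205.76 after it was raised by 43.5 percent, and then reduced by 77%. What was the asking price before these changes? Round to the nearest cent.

£12,742.80

Undoing the 77% decrease: £4,205.76 ÷ 0.23 ≈ £18285.913043.
Undoing the 43.5% increase: £18285.913043 ÷ 1.435 ≈ £12,742.80.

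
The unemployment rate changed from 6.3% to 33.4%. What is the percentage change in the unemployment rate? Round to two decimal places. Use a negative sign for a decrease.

430.16%

The change is 33.4 − 6.3 = 27.1 percentage points.
Relative to the original 6.3%, that is 27.1 ÷ 6.3 ≈ 430.16%.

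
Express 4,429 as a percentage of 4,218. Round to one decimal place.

4,429 ÷ 4,218 ≈ 105.0%.

105.0%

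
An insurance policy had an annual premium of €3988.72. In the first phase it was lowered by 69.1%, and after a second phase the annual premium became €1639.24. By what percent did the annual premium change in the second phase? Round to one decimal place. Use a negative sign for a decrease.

33.0%

After the first phase: €3988.72 × 0.309 = €1232.51448.
Second-phase multiplier: €1639.24 ÷ €1232.51448 ≈ 1.33.
That is a change of 33.0%.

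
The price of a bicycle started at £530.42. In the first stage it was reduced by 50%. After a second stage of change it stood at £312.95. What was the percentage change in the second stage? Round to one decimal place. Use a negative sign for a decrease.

18.0%

After the first stage: £530.42 × 0.5 = £265.21.
Second-stage multiplier: £312.95 ÷ £265.21 ≈ 1.18001.
That is a change of 18.0%.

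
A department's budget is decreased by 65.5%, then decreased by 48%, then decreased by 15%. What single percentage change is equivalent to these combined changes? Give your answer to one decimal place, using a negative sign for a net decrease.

-84.8%

The combined multiplier is 0.345 × 0.52 × 0.85 = 0.15249.
That corresponds to a decrease of 84.8%.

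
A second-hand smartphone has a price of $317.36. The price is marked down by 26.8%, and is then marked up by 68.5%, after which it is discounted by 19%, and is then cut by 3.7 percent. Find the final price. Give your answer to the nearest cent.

26.8% decrease: $317.36 × 0.732 = $232.30752.
After the 68.5% increase: $232.30752 × 1.685 = $391.4381712.
19% decrease: $391.4381712 × 0.81 = $317.064918672.
Apply the 3.7% decrease: $317.064918672 × 0.963 = $305.333516681136 ≈ $305.33.

$305.33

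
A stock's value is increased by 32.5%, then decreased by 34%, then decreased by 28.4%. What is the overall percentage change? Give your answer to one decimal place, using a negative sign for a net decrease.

The combined multiplier is 1.325 × 0.66 × 0.716 = 0.626142.
That corresponds to a decrease of 37.4%.

-37.4%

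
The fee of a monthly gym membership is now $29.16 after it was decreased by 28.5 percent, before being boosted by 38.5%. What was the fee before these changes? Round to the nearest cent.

The overall multiplier applied was 0.715 × 1.385 = 0.990275.
So the original fee was $29.16 ÷ 0.990275 ≈ $29.45.

$29.45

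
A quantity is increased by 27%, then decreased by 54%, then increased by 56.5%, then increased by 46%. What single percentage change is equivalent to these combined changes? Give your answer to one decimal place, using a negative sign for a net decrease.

The combined multiplier is 1.27 × 0.46 × 1.565 × 1.46 = 1.33483858.
That corresponds to an increase of 33.5%.

33.5%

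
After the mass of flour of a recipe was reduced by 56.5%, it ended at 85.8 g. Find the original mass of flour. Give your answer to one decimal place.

The overall multiplier applied was 0.435.
So the original mass of flour was 85.8 ÷ 0.435 ≈ 197.2 g.

197.2 g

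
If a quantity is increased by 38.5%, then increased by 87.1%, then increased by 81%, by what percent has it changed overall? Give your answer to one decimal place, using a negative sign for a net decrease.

A 38.5% increase multiplies by 1.385.
Then an 87.1% increase: 1.385 × 1.871 = 2.591335.
Then an 81% increase: 2.591335 × 1.81 = 4.69031635.
Overall factor 4.69031635, i.e. 369.0%.

369.0%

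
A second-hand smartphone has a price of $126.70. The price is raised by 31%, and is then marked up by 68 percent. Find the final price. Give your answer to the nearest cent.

Each change multiplies by a factor: 1.31 × 1.68 = 2.2008.
$126.70 × 2.2008 = $278.84136 ≈ $278.84.

$278.84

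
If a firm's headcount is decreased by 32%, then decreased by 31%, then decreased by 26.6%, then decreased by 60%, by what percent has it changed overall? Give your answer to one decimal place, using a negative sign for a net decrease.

A 32% decrease multiplies by 0.68.
Then a 31% decrease: 0.68 × 0.69 = 0.4692.
Then a 26.6% decrease: 0.4692 × 0.734 = 0.3443928.
Then a 60% decrease: 0.3443928 × 0.4 = 0.13775712.
Overall factor 0.13775712, i.e. -86.2%.

-86.2%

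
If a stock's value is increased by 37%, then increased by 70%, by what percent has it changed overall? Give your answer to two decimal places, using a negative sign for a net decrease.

The combined multiplier is 1.37 × 1.7 = 2.329.
That corresponds to an increase of 132.90%.

132.90%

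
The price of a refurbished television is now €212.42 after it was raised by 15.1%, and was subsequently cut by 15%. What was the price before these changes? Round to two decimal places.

€217.12

The overall multiplier applied was 1.151 × 0.85 = 0.97835.
So the original price was €212.42 ÷ 0.97835 ≈ €217.12.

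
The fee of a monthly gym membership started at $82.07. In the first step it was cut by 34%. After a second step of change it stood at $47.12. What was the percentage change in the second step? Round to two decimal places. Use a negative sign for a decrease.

After the first step: $82.07 × 0.66 = $54.1662.
Second-step multiplier: $47.12 ÷ $54.1662 ≈ 0.869915.
That is a change of -13.01%.

-13.01%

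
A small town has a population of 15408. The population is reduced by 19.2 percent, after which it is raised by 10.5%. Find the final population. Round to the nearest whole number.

13757

19.2% decrease: 15408 × 0.808 = 12449.664.
10.5% increase: 12449.664 × 1.105 = 13756.87872 ≈ 13757.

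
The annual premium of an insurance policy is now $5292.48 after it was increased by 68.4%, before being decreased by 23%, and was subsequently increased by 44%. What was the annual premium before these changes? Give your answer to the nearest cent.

$2834.42

Undoing the 44% increase: $5292.48 ÷ 1.44 ≈ $3675.333333.
Undoing the 23% decrease: $3675.333333 ÷ 0.77 ≈ $4773.160173.
Undoing the 68.4% increase: $4773.160173 ÷ 1.684 ≈ $2834.42.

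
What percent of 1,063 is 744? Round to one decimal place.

744 ÷ 1,063 ≈ 70.0%.

70.0%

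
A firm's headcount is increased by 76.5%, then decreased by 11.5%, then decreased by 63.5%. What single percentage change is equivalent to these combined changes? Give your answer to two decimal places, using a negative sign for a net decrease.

-42.99%

A 76.5% increase multiplies by 1.765.
Then an 11.5% decrease: 1.765 × 0.885 = 1.562025.
Then a 63.5% decrease: 1.562025 × 0.365 = 0.570139125.
Overall factor 0.570139125, i.e. -42.99%.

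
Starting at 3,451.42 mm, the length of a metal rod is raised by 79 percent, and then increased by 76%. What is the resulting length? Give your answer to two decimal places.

After the 79% increase: 3,451.42 × 1.79 = 6178.0418.
After the 76% increase: 6178.0418 × 1.76 = 10873.353568 ≈ 10,873.35.

10,873.35 mm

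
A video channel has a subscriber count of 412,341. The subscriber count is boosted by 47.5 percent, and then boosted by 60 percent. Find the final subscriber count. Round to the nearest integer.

973,125

Each change multiplies by a factor: 1.475 × 1.6 = 2.36.
412,341 × 2.36 = 973124.76 ≈ 973,125.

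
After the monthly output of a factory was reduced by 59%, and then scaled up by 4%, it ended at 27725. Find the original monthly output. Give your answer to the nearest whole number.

The overall multiplier applied was 0.41 × 1.04 = 0.4264.
So the original monthly output was 27725 ÷ 0.4264 ≈ 65021.

65021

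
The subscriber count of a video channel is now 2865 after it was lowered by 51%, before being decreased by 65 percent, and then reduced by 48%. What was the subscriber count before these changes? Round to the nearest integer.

32126

Undoing the 48% decrease: 2865 ÷ 0.52 ≈ 5509.615385.
Undoing the 65% decrease: 5509.615385 ÷ 0.35 ≈ 15741.758243.
Undoing the 51% decrease: 15741.758243 ÷ 0.49 ≈ 32126.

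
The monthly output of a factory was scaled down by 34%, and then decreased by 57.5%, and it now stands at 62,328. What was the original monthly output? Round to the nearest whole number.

The overall multiplier applied was 0.66 × 0.425 = 0.2805.
So the original monthly output was 62,328 ÷ 0.2805 ≈ 222,203.

222,203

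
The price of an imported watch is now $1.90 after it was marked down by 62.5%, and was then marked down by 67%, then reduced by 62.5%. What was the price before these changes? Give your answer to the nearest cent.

Undoing the 62.5% decrease: $1.90 ÷ 0.375 ≈ $5.066667.
Undoing the 67% decrease: $5.066667 ÷ 0.33 ≈ $15.353536.
Undoing the 62.5% decrease: $15.353536 ÷ 0.375 ≈ $40.94.

$40.94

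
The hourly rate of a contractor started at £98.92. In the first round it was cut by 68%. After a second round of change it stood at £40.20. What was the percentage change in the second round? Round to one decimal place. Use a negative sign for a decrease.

After the first round: £98.92 × 0.32 = £31.6544.
Second-round multiplier: £40.20 ÷ £31.6544 ≈ 1.26997.
That is a change of 27.0%.

27.0%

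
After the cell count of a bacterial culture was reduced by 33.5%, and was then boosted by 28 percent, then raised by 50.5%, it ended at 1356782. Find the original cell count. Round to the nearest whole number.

The overall multiplier applied was 0.665 × 1.28 × 1.505 = 1.281056.
So the original cell count was 1356782 ÷ 1.281056 ≈ 1059112.

1059112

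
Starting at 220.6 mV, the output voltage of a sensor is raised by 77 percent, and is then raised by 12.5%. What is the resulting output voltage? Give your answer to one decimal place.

439.3 mV

Apply the 77% increase: 220.6 × 1.77 = 390.462.
12.5% increase: 390.462 × 1.125 = 439.26975 ≈ 439.3.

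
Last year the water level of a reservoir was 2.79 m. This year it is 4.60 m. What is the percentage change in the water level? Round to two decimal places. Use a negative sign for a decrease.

64.87%

Change: 4.60 − 2.79 = 1.81.
Relative to the original: 1.81 ÷ 2.79 ≈ 64.87%.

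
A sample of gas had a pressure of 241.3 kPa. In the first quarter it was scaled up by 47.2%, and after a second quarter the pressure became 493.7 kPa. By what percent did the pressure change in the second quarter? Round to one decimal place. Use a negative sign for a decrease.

After the first quarter: 241.3 × 1.472 = 355.1936.
Second-quarter multiplier: 493.7 ÷ 355.1936 ≈ 1.38995.
That is a change of 39.0%.

39.0%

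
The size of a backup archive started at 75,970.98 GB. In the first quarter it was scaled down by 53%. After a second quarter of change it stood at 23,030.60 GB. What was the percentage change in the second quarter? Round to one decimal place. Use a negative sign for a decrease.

-35.5%

After the first quarter: 75,970.98 × 0.47 = 35706.3606.
Second-quarter multiplier: 23,030.60 ÷ 35706.3606 ≈ 0.645.
That is a change of -35.5%.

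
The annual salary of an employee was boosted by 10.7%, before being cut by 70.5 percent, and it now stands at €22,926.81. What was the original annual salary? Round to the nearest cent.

Undoing the 70.5% decrease: €22,926.81 ÷ 0.295 = €77718.
Undoing the 10.7% increase: €77718 ÷ 1.107 ≈ €70,205.96.

€70,205.96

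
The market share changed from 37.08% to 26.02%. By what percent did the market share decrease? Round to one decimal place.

The change is 26.02 − 37.08 = -11.06 percentage points.
Relative to the original 37.08%, that is -11.06 ÷ 37.08 ≈ -29.8%.
So the market share fell by 29.8%.

29.8%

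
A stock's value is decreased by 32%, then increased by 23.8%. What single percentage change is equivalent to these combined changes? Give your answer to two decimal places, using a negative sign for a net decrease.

-15.82%

The combined multiplier is 0.68 × 1.238 = 0.84184.
That corresponds to a decrease of 15.82%.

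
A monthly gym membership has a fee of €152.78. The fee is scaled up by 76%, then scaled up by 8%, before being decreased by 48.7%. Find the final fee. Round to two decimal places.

Apply the 76% increase: €152.78 × 1.76 = €268.8928.
Apply the 8% increase: €268.8928 × 1.08 = €290.404224.
After the 48.7% decrease: €290.404224 × 0.513 = €148.977366912 ≈ €148.98.

€148.98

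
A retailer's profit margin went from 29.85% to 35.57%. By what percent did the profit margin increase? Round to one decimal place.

The change is 35.57 − 29.85 = 5.72 percentage points.
Relative to the original 29.85%, that is 5.72 ÷ 29.85 ≈ 19.2%.
So the profit margin rose by 19.2%.

19.2%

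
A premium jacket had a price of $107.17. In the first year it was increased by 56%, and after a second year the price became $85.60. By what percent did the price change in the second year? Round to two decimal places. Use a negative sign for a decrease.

After the first year: $107.17 × 1.56 = $167.1852.
Second-year multiplier: $85.60 ÷ $167.1852 ≈ 0.512007.
That is a change of -48.80%.

-48.80%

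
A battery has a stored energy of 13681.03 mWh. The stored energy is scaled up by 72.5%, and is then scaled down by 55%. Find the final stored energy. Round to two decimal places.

Each change multiplies by a factor: 1.725 × 0.45 = 0.77625.
13681.03 × 0.77625 = 10619.8995375 ≈ 10619.90.

10619.90 mWh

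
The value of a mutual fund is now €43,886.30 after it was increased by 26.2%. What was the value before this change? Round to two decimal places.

The overall multiplier applied was 1.262.
So the original value was €43,886.30 ÷ 1.262 ≈ €34,775.20.

€34,775.20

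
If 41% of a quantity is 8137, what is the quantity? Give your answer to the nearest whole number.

8137 ÷ 0.41 ≈ 19846.

19846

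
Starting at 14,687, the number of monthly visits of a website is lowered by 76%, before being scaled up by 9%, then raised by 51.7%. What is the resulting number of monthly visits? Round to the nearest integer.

76% decrease: 14,687 × 0.24 = 3524.88.
Apply the 9% increase: 3524.88 × 1.09 = 3842.1192.
Apply the 51.7% increase: 3842.1192 × 1.517 = 5828.4948264 ≈ 5,828.

5,828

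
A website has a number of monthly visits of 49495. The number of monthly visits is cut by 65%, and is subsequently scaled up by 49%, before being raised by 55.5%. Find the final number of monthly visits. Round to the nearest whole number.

40137

65% decrease: 49495 × 0.35 = 17323.25.
After the 49% increase: 17323.25 × 1.49 = 25811.6425.
Apply the 55.5% increase: 25811.6425 × 1.555 = 40137.1040875 ≈ 40137.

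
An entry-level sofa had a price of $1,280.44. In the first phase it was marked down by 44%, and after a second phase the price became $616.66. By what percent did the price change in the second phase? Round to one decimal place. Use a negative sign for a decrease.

-14.0%

After the first phase: $1,280.44 × 0.56 = $717.0464.
Second-phase multiplier: $616.66 ÷ $717.0464 ≈ 0.86.
That is a change of -14.0%.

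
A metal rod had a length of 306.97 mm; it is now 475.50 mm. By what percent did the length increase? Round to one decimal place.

54.9%

Change: 475.50 − 306.97 = 168.53.
Relative to the original: 168.53 ÷ 306.97 ≈ 54.9%.
So the length increased by 54.9%.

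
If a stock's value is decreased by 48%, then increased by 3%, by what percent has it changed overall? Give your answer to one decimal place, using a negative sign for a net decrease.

The combined multiplier is 0.52 × 1.03 = 0.5356.
That corresponds to a decrease of 46.4%.

-46.4%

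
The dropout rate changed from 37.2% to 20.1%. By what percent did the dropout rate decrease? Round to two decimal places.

The change is 20.1 − 37.2 = -17.1 percentage points.
Relative to the original 37.2%, that is -17.1 ÷ 37.2 ≈ -45.97%.
So the dropout rate fell by 45.97%.

45.97%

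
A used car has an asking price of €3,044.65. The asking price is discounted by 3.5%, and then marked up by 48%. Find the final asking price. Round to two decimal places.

Apply the 3.5% decrease: €3,044.65 × 0.965 = €2938.08725.
48% increase: €2938.08725 × 1.48 = €4348.36913 ≈ €4,348.37.

€4,348.37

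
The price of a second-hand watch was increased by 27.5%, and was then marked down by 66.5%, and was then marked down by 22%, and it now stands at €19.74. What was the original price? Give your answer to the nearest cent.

€59.25

Undoing the 22% decrease: €19.74 ÷ 0.78 ≈ €25.307692.
Undoing the 66.5% decrease: €25.307692 ÷ 0.335 ≈ €75.545349.
Undoing the 27.5% increase: €75.545349 ÷ 1.275 ≈ €59.25.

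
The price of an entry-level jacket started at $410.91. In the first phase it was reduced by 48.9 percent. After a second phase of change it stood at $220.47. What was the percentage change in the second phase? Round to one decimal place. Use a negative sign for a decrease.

5.0%

After the first phase: $410.91 × 0.511 = $209.97501.
Second-phase multiplier: $220.47 ÷ $209.97501 ≈ 1.04998.
That is a change of 5.0%.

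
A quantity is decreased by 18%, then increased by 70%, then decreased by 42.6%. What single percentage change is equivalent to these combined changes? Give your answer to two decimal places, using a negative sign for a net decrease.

-19.98%

The combined multiplier is 0.82 × 1.7 × 0.574 = 0.800156.
That corresponds to a decrease of 19.98%.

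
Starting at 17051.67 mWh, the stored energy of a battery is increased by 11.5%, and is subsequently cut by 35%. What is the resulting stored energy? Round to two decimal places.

12358.20 mWh

Each change multiplies by a factor: 1.115 × 0.65 = 0.72475.
17051.67 × 0.72475 = 12358.1978325 ≈ 12358.20.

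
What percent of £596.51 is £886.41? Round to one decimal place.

148.6%

£886.41 ÷ £596.51 ≈ 148.6%.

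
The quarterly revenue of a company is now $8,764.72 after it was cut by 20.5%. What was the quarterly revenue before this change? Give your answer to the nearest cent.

$11,024.81

The overall multiplier applied was 0.795.
So the original quarterly revenue was $8,764.72 ÷ 0.795 ≈ $11,024.81.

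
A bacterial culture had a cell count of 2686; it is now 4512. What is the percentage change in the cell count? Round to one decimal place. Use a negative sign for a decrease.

68.0%

Change: 4512 − 2686 = 1826.
Relative to the original: 1826 ÷ 2686 ≈ 68.0%.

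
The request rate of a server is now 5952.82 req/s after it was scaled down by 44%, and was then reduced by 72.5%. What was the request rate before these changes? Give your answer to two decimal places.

Undoing the 72.5% decrease: 5952.82 ÷ 0.275 ≈ 21646.618182.
Undoing the 44% decrease: 21646.618182 ÷ 0.56 ≈ 38654.68 req/s.

38654.68 req/s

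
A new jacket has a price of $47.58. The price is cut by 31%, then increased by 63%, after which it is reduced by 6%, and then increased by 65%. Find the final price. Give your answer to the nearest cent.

$83.00

31% decrease: $47.58 × 0.69 = $32.8302.
Apply the 63% increase: $32.8302 × 1.63 = $53.513226.
After the 6% decrease: $53.513226 × 0.94 = $50.30243244.
Apply the 65% increase: $50.30243244 × 1.65 = $82.999013526 ≈ $83.00.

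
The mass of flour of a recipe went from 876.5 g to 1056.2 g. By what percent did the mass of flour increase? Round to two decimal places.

20.50%

Change: 1056.2 − 876.5 = 179.7.
Relative to the original: 179.7 ÷ 876.5 ≈ 20.50%.
So the mass of flour increased by 20.50%.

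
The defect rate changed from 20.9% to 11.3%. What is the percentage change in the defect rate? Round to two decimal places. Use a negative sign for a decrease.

The change is 11.3 − 20.9 = -9.6 percentage points.
Relative to the original 20.9%, that is -9.6 ÷ 20.9 ≈ -45.93%.

-45.93%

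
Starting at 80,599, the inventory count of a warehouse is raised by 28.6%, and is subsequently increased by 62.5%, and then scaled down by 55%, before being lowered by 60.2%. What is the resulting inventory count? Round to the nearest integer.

Each change multiplies by a factor: 1.286 × 1.625 × 0.45 × 0.398 = 0.374274225.
80,599 × 0.374274225 = 30166.128260775 ≈ 30,166.

30,166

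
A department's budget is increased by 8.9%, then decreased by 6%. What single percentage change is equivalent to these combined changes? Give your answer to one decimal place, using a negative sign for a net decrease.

2.4%

An 8.9% increase multiplies by 1.089.
Then a 6% decrease: 1.089 × 0.94 = 1.02366.
Overall factor 1.02366, i.e. 2.4%.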